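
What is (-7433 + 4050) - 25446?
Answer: -28829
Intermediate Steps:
(-7433 + 4050) - 25446 = -3383 - 25446 = -28829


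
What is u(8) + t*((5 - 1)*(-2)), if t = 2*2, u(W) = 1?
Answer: -31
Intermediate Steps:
t = 4
u(8) + t*((5 - 1)*(-2)) = 1 + 4*((5 - 1)*(-2)) = 1 + 4*(4*(-2)) = 1 + 4*(-8) = 1 - 32 = -31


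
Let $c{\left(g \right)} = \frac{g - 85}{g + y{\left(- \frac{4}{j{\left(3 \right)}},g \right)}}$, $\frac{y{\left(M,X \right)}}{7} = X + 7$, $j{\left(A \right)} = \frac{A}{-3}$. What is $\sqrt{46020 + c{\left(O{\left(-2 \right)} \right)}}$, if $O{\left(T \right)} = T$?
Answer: $\frac{\sqrt{5568101}}{11} \approx 214.52$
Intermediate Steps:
$j{\left(A \right)} = - \frac{A}{3}$ ($j{\left(A \right)} = A \left(- \frac{1}{3}\right) = - \frac{A}{3}$)
$y{\left(M,X \right)} = 49 + 7 X$ ($y{\left(M,X \right)} = 7 \left(X + 7\right) = 7 \left(7 + X\right) = 49 + 7 X$)
$c{\left(g \right)} = \frac{-85 + g}{49 + 8 g}$ ($c{\left(g \right)} = \frac{g - 85}{g + \left(49 + 7 g\right)} = \frac{-85 + g}{49 + 8 g}$)
$\sqrt{46020 + c{\left(O{\left(-2 \right)} \right)}} = \sqrt{46020 + \frac{-85 - 2}{49 + 8 \left(-2\right)}} = \sqrt{46020 + \frac{1}{49 - 16} \left(-87\right)} = \sqrt{46020 + \frac{1}{33} \left(-87\right)} = \sqrt{46020 - \frac{29}{11}} = \sqrt{\frac{506191}{11}} = \frac{\sqrt{5568101}}{11}$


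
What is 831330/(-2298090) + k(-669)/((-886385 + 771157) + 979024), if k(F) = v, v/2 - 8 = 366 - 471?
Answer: -11975755969/33084682494 ≈ -0.36197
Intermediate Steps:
v = -194 (v = 16 + 2*(366 - 471) = 16 + 2*(-105) = 16 - 210 = -194)
k(F) = -194
831330/(-2298090) + k(-669)/((-886385 + 771157) + 979024) = 831330/(-2298090) - 194/((-886385 + 771157) + 979024) = 831330*(-1/2298090) - 194/(-115228 + 979024) = -27711/76603 - 194/863796 = -27711/76603 - 194*1/863796 = -27711/76603 - 97/431898 = -11975755969/33084682494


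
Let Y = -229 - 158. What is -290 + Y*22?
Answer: -8804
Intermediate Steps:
Y = -387
-290 + Y*22 = -290 - 387*22 = -290 - 8514 = -8804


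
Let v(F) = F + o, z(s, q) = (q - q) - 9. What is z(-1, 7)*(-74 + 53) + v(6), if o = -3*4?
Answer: 183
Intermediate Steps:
z(s, q) = -9 (z(s, q) = 0 - 9 = -9)
o = -12
v(F) = -12 + F (v(F) = F - 12 = -12 + F)
z(-1, 7)*(-74 + 53) + v(6) = -9*(-74 + 53) + (-12 + 6) = -9*(-21) - 6 = 189 - 6 = 183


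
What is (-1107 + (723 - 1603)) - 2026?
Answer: -4013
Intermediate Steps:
(-1107 + (723 - 1603)) - 2026 = (-1107 - 880) - 2026 = -1987 - 2026 = -4013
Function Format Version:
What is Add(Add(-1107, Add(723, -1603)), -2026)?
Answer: -4013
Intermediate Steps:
Add(Add(-1107, Add(723, -1603)), -2026) = Add(Add(-1107, -880), -2026) = Add(-1987, -2026) = -4013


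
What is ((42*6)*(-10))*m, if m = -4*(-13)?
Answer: -131040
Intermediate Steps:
m = 52
((42*6)*(-10))*m = ((42*6)*(-10))*52 = (252*(-10))*52 = -2520*52 = -131040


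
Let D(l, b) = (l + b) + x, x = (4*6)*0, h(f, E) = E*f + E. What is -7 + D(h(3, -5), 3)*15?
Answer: -262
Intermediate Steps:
h(f, E) = E + E*f
x = 0 (x = 24*0 = 0)
D(l, b) = b + l (D(l, b) = (l + b) + 0 = (b + l) + 0 = b + l)
-7 + D(h(3, -5), 3)*15 = -7 + (3 - 5*(1 + 3))*15 = -7 + (3 - 5*4)*15 = -7 + (3 - 20)*15 = -7 - 17*15 = -7 - 255 = -262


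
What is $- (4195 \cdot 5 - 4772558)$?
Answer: $4751583$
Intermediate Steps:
$- (4195 \cdot 5 - 4772558) = - (20975 - 4772558) = \left(-1\right) \left(-4751583\right) = 4751583$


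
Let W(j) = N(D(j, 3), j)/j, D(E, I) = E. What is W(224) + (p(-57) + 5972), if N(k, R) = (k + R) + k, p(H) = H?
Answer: 5918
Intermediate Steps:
N(k, R) = R + 2*k (N(k, R) = (R + k) + k = R + 2*k)
W(j) = 3 (W(j) = (j + 2*j)/j = (3*j)/j = 3)
W(224) + (p(-57) + 5972) = 3 + (-57 + 5972) = 3 + 5915 = 5918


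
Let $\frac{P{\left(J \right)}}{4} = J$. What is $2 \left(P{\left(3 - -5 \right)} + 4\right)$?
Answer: $72$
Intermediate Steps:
$P{\left(J \right)} = 4 J$
$2 \left(P{\left(3 - -5 \right)} + 4\right) = 2 \left(4 \left(3 - -5\right) + 4\right) = 2 \left(4 \left(3 + 5\right) + 4\right) = 2 \left(4 \cdot 8 + 4\right) = 2 \left(32 + 4\right) = 2 \cdot 36 = 72$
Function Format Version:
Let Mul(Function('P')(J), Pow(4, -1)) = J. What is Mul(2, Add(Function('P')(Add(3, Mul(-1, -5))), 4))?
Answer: 72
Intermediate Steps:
Function('P')(J) = Mul(4, J)
Mul(2, Add(Function('P')(Add(3, Mul(-1, -5))), 4)) = Mul(2, Add(Mul(4, Add(3, Mul(-1, -5))), 4)) = Mul(2, Add(Mul(4, Add(3, 5)), 4)) = Mul(2, Add(Mul(4, 8), 4)) = Mul(2, Add(32, 4)) = Mul(2, 36) = 72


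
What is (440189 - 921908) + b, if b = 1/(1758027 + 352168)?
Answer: -1016521025204/2110195 ≈ -4.8172e+5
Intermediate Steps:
b = 1/2110195 ≈ 4.7389e-7
(440189 - 921908) + b = (440189 - 921908) + 1/2110195 = -481719 + 1/2110195 = -1016521025204/2110195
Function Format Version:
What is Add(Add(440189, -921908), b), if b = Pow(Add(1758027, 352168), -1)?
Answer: Rational(-1016521025204, 2110195) ≈ -4.8172e+5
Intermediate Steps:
b = Rational(1, 2110195) (b = Pow(2110195, -1) = Rational(1, 2110195) ≈ 4.7389e-7)
Add(Add(440189, -921908), b) = Add(Add(440189, -921908), Rational(1, 2110195)) = Add(-481719, Rational(1, 2110195)) = Rational(-1016521025204, 2110195)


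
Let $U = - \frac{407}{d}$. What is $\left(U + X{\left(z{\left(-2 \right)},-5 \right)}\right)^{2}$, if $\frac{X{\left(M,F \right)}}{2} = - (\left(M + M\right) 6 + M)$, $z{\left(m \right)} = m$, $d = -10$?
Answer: $\frac{859329}{100} \approx 8593.3$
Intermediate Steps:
$X{\left(M,F \right)} = - 26 M$ ($X{\left(M,F \right)} = 2 \left(- (\left(M + M\right) 6 + M)\right) = 2 \left(- (2 M 6 + M)\right) = 2 \left(- (12 M + M)\right) = 2 \left(- 13 M\right) = - 26 M$)
$U = \frac{407}{10}$ ($U = - \frac{407}{-10} = \left(-407\right) \left(- \frac{1}{10}\right) = \frac{407}{10} \approx 40.7$)
$\left(U + X{\left(z{\left(-2 \right)},-5 \right)}\right)^{2} = \left(\frac{407}{10} - -52\right)^{2} = \left(\frac{407}{10} + 52\right)^{2} = \left(\frac{927}{10}\right)^{2} = \frac{859329}{100}$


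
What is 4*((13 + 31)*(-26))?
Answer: -4576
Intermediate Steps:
4*((13 + 31)*(-26)) = 4*(44*(-26)) = 4*(-1144) = -4576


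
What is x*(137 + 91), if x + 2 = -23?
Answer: -5700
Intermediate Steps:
x = -25 (x = -2 - 23 = -25)
x*(137 + 91) = -25*(137 + 91) = -25*228 = -5700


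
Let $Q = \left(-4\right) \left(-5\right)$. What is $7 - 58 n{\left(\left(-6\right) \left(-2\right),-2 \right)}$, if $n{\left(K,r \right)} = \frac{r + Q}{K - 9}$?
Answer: $-341$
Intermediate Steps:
$Q = 20$
$n{\left(K,r \right)} = \frac{20 + r}{-9 + K}$ ($n{\left(K,r \right)} = \frac{r + 20}{K - 9} = \frac{20 + r}{-9 + K}$)
$7 - 58 n{\left(\left(-6\right) \left(-2\right),-2 \right)} = 7 - 58 \frac{20 - 2}{-9 - -12} = 7 - 58 \frac{1}{-9 + 12} \cdot 18 = 7 - 58 \cdot \frac{1}{3} \cdot 18 = 7 - 348 = -341$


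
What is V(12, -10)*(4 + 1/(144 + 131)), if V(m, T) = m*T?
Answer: -26424/55 ≈ -480.44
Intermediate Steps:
V(m, T) = T*m
V(12, -10)*(4 + 1/(144 + 131)) = (-10*12)*(4 + 1/(144 + 131)) = -120*(4 + 1/275) = -120*1101/275 = -26424/55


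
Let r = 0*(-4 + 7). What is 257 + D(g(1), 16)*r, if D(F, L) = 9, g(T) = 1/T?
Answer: 257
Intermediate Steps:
r = 0 (r = 0*3 = 0)
257 + D(g(1), 16)*r = 257 + 9*0 = 257 + 0 = 257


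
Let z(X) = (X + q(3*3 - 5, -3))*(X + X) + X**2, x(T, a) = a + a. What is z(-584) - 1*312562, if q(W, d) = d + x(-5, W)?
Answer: 704766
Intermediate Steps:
x(T, a) = 2*a
q(W, d) = d + 2*W
z(X) = X**2 + 2*X*(5 + X) (z(X) = (X + (-3 + 2*(3*3 - 5)))*(X + X) + X**2 = (X + (-3 + 2*(9 - 5)))*(2*X) + X**2 = (X + (-3 + 2*4))*(2*X) + X**2 = (X + (-3 + 8))*(2*X) + X**2 = (X + 5)*(2*X) + X**2 = (5 + X)*(2*X) + X**2 = 2*X*(5 + X) + X**2 = X**2 + 2*X*(5 + X))
z(-584) - 1*312562 = -584*(10 + 3*(-584)) - 1*312562 = -584*(10 - 1752) - 312562 = -584*(-1742) - 312562 = 1017328 - 312562 = 704766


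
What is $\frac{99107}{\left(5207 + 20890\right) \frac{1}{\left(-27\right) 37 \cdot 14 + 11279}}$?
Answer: $- \frac{268282649}{26097} \approx -10280.0$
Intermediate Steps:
$\frac{99107}{\left(5207 + 20890\right) \frac{1}{\left(-27\right) 37 \cdot 14 + 11279}} = \frac{99107}{26097 \frac{1}{\left(-999\right) 14 + 11279}} = \frac{99107}{26097 \frac{1}{-13986 + 11279}} = \frac{99107}{26097 \frac{1}{-2707}} = \frac{99107}{26097 \left(- \frac{1}{2707}\right)} = \frac{99107}{- \frac{26097}{2707}} = 99107 \left(- \frac{2707}{26097}\right) = - \frac{268282649}{26097}$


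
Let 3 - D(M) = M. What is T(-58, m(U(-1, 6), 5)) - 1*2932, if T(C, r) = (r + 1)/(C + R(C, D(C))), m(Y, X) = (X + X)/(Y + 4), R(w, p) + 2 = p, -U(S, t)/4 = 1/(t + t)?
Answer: -32211/11 ≈ -2928.3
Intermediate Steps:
D(M) = 3 - M
U(S, t) = -2/t (U(S, t) = -4/(t + t) = -4*1/(2*t) = -2/t)
R(w, p) = -2 + p
m(Y, X) = 2*X/(4 + Y) (m(Y, X) = (2*X)/(4 + Y) = 2*X/(4 + Y))
T(C, r) = 1 + r (T(C, r) = (r + 1)/(C + (-2 + (3 - C))) = (1 + r)/(C + (1 - C)) = (1 + r)/1 = (1 + r)*1 = 1 + r)
T(-58, m(U(-1, 6), 5)) - 1*2932 = (1 + 2*5/(4 - 2/6)) - 1*2932 = (1 + 2*5/(4 - 2*1/6)) - 2932 = (1 + 2*5/(4 - 1/3)) - 2932 = (1 + 2*5/(11/3)) - 2932 = (1 + 2*5*(3/11)) - 2932 = (1 + 30/11) - 2932 = 41/11 - 2932 = -32211/11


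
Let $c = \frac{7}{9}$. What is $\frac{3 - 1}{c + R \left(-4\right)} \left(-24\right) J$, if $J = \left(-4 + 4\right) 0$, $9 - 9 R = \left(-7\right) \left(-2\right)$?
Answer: $0$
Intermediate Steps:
$R = - \frac{5}{9}$ ($R = 1 - \frac{\left(-7\right) \left(-2\right)}{9} = 1 - \frac{14}{9} = - \frac{5}{9} \approx -0.55556$)
$c = \frac{7}{9}$ ($c = 7 \cdot \frac{1}{9} = \frac{7}{9} \approx 0.77778$)
$J = 0$ ($J = 0 \cdot 0 = 0$)
$\frac{3 - 1}{c + R \left(-4\right)} \left(-24\right) J = \frac{3 - 1}{\frac{7}{9} - - \frac{20}{9}} \left(-24\right) 0 = \frac{2}{\frac{7}{9} + \frac{20}{9}} \left(-24\right) 0 = \frac{2}{3} \left(-24\right) 0 = \left(-16\right) 0 = 0$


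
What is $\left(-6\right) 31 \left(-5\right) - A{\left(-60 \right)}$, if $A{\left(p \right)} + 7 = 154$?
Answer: $783$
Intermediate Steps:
$A{\left(p \right)} = 147$ ($A{\left(p \right)} = -7 + 154 = 147$)
$\left(-6\right) 31 \left(-5\right) - A{\left(-60 \right)} = \left(-6\right) 31 \left(-5\right) - 147 = \left(-186\right) \left(-5\right) - 147 = 930 - 147 = 783$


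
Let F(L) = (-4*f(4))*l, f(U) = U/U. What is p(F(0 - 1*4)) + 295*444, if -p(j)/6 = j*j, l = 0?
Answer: 130980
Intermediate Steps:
f(U) = 1
F(L) = 0 (F(L) = -4*1*0 = -4*0 = 0)
p(j) = -6*j² (p(j) = -6*j*j = -6*j²)
p(F(0 - 1*4)) + 295*444 = -6*0² + 295*444 = -6*0 + 130980 = 0 + 130980 = 130980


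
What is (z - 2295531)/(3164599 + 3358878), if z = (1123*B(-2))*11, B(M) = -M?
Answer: -2270825/6523477 ≈ -0.34810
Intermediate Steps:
z = 24706 (z = (1123*(-1*(-2)))*11 = (1123*2)*11 = 2246*11 = 24706)
(z - 2295531)/(3164599 + 3358878) = (24706 - 2295531)/(3164599 + 3358878) = -2270825/6523477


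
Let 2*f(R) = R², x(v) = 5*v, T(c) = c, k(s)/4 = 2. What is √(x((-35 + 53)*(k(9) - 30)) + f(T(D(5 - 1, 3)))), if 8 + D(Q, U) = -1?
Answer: 3*I*√862/2 ≈ 44.04*I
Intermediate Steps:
D(Q, U) = -9 (D(Q, U) = -8 - 1 = -9)
k(s) = 8 (k(s) = 4*2 = 8)
f(R) = R²/2
√(x((-35 + 53)*(k(9) - 30)) + f(T(D(5 - 1, 3)))) = √(5*((-35 + 53)*(8 - 30)) + (½)*(-9)²) = √(5*(18*(-22)) + (½)*81) = √(5*(-396) + 81/2) = √(-1980 + 81/2) = √(-3879/2) = 3*I*√862/2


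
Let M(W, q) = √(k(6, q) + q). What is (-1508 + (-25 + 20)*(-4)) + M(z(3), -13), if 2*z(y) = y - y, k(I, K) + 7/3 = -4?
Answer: -1488 + I*√174/3 ≈ -1488.0 + 4.397*I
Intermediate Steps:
k(I, K) = -19/3 (k(I, K) = -7/3 - 4 = -19/3)
z(y) = 0 (z(y) = (y - y)/2 = (½)*0 = 0)
M(W, q) = √(-19/3 + q)
(-1508 + (-25 + 20)*(-4)) + M(z(3), -13) = (-1508 + (-25 + 20)*(-4)) + √(-57 + 9*(-13))/3 = (-1508 - 5*(-4)) + √(-57 - 117)/3 = (-1508 + 20) + √(-174)/3 = -1488 + (I*√174)/3 = -1488 + I*√174/3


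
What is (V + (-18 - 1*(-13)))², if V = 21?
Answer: 256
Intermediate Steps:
(V + (-18 - 1*(-13)))² = (21 + (-18 - 1*(-13)))² = (21 + (-18 + 13))² = (21 - 5)² = 16² = 256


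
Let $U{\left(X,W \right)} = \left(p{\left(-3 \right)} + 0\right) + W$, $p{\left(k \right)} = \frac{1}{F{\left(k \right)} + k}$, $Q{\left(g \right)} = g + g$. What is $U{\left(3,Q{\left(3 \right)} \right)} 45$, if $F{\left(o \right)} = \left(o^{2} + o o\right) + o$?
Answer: $\frac{1095}{4} \approx 273.75$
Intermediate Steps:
$Q{\left(g \right)} = 2 g$
$F{\left(o \right)} = o + 2 o^{2}$ ($F{\left(o \right)} = \left(o^{2} + o^{2}\right) + o = 2 o^{2} + o = o + 2 o^{2}$)
$p{\left(k \right)} = \frac{1}{k + k \left(1 + 2 k\right)}$ ($p{\left(k \right)} = \frac{1}{k \left(1 + 2 k\right) + k} = \frac{1}{k + k \left(1 + 2 k\right)}$)
$U{\left(X,W \right)} = \frac{1}{12} + W$ ($U{\left(X,W \right)} = \left(\frac{1}{2 \left(-3\right) \left(1 - 3\right)} + 0\right) + W = \left(\frac{1}{2} \left(- \frac{1}{3}\right) \frac{1}{-2} + 0\right) + W = \left(\frac{1}{2} \left(- \frac{1}{3}\right) \left(- \frac{1}{2}\right) + 0\right) + W = \left(\frac{1}{12} + 0\right) + W = \frac{1}{12} + W$)
$U{\left(3,Q{\left(3 \right)} \right)} 45 = \left(\frac{1}{12} + 2 \cdot 3\right) 45 = \left(\frac{1}{12} + 6\right) 45 = \frac{73}{12} \cdot 45 = \frac{1095}{4}$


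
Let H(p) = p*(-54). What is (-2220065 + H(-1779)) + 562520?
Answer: -1561479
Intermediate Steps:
H(p) = -54*p
(-2220065 + H(-1779)) + 562520 = (-2220065 - 54*(-1779)) + 562520 = (-2220065 + 96066) + 562520 = -2123999 + 562520 = -1561479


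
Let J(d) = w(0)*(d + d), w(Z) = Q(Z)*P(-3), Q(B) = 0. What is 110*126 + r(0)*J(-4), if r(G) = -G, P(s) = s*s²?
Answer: 13860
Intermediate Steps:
P(s) = s³
w(Z) = 0 (w(Z) = 0*(-3)³ = 0*(-27) = 0)
J(d) = 0 (J(d) = 0*(d + d) = 0*(2*d) = 0)
110*126 + r(0)*J(-4) = 110*126 - 1*0*0 = 13860 + 0*0 = 13860 + 0 = 13860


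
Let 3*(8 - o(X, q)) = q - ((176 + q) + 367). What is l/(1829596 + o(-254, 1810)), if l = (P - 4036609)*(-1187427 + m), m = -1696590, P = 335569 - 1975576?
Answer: 16371457046472/1829785 ≈ 8.9472e+6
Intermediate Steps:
P = -1640007
l = 16371457046472 (l = (-1640007 - 4036609)*(-1187427 - 1696590) = -5676616*(-2884017) = 16371457046472)
o(X, q) = 189 (o(X, q) = 8 - (q - ((176 + q) + 367))/3 = 8 - (q - (543 + q))/3 = 8 - (q + (-543 - q))/3 = 8 - ⅓*(-543) = 8 + 181 = 189)
l/(1829596 + o(-254, 1810)) = 16371457046472/(1829596 + 189) = 16371457046472/1829785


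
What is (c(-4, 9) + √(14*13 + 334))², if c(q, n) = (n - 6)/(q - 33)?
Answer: 706413/1369 - 12*√129/37 ≈ 512.32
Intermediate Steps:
c(q, n) = (-6 + n)/(-33 + q)
(c(-4, 9) + √(14*13 + 334))² = ((-6 + 9)/(-33 - 4) + √(14*13 + 334))² = (3/(-37) + √(182 + 334))² = (-1/37*3 + √516)² = (-3/37 + 2*√129)²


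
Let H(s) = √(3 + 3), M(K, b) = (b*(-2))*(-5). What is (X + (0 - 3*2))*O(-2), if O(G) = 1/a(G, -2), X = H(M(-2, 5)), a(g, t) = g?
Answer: 3 - √6/2 ≈ 1.7753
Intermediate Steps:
M(K, b) = 10*b (M(K, b) = -2*b*(-5) = 10*b)
H(s) = √6
X = √6 ≈ 2.4495
O(G) = 1/G
(X + (0 - 3*2))*O(-2) = (√6 + (0 - 3*2))/(-2) = (√6 + (0 - 6))*(-½) = (√6 - 6)*(-½) = (-6 + √6)*(-½) = 3 - √6/2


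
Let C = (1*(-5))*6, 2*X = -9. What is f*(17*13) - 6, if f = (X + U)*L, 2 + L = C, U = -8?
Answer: 88394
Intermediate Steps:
X = -9/2 (X = (½)*(-9) = -9/2 ≈ -4.5000)
C = -30 (C = -5*6 = -30)
L = -32 (L = -2 - 30 = -32)
f = 400 (f = (-9/2 - 8)*(-32) = -25/2*(-32) = 400)
f*(17*13) - 6 = 400*(17*13) - 6 = 400*221 - 6 = 88400 - 6 = 88394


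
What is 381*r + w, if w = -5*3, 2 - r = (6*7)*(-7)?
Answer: 112761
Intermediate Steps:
r = 296 (r = 2 - 6*7*(-7) = 2 - 42*(-7) = 2 - 1*(-294) = 2 + 294 = 296)
w = -15
381*r + w = 381*296 - 15 = 112776 - 15 = 112761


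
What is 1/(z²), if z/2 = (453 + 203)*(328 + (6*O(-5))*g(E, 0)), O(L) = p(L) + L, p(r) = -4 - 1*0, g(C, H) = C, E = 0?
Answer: 1/185189072896 ≈ 5.3999e-12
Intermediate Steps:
p(r) = -4 (p(r) = -4 + 0 = -4)
O(L) = -4 + L
z = 430336 (z = 2*((453 + 203)*(328 + (6*(-4 - 5))*0)) = 2*(656*(328 + (6*(-9))*0)) = 2*(656*(328 - 54*0)) = 2*(656*(328 + 0)) = 2*(656*328) = 2*215168 = 430336)
1/(z²) = 1/(430336²) = 1/185189072896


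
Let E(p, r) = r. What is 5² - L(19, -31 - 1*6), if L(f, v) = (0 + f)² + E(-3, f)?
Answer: -355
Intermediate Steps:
L(f, v) = f + f² (L(f, v) = (0 + f)² + f = f² + f = f + f²)
5² - L(19, -31 - 1*6) = 5² - 19*(1 + 19) = 25 - 19*20 = 25 - 1*380 = 25 - 380 = -355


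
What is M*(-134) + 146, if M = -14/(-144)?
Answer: 4787/36 ≈ 132.97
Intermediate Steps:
M = 7/72 (M = -14*(-1/144) = 7/72 ≈ 0.097222)
M*(-134) + 146 = (7/72)*(-134) + 146 = -469/36 + 146 = 4787/36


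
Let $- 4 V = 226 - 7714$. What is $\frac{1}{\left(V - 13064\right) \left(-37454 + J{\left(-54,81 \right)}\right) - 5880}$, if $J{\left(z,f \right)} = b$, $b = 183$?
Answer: $\frac{1}{417131152} \approx 2.3973 \cdot 10^{-9}$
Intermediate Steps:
$V = 1872$ ($V = - \frac{226 - 7714}{4} = \left(- \frac{1}{4}\right) \left(-7488\right) = 1872$)
$J{\left(z,f \right)} = 183$
$\frac{1}{\left(V - 13064\right) \left(-37454 + J{\left(-54,81 \right)}\right) - 5880} = \frac{1}{\left(1872 - 13064\right) \left(-37454 + 183\right) - 5880} = \frac{1}{\left(1872 - 13064\right) \left(-37271\right) - 5880} = \frac{1}{\left(-11192\right) \left(-37271\right) - 5880} = \frac{1}{417137032 - 5880} = \frac{1}{417131152}$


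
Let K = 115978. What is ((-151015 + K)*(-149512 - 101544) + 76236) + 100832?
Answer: 8796426140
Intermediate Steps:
((-151015 + K)*(-149512 - 101544) + 76236) + 100832 = ((-151015 + 115978)*(-149512 - 101544) + 76236) + 100832 = (-35037*(-251056) + 76236) + 100832 = (8796249072 + 76236) + 100832 = 8796325308 + 100832 = 8796426140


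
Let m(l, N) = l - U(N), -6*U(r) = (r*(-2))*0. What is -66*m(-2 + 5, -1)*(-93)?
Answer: 18414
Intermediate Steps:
U(r) = 0 (U(r) = -r*(-2)*0/6 = -(-2*r)*0/6 = -1/6*0 = 0)
m(l, N) = l (m(l, N) = l - 1*0 = l + 0 = l)
-66*m(-2 + 5, -1)*(-93) = -66*(-2 + 5)*(-93) = -66*3*(-93) = -198*(-93) = 18414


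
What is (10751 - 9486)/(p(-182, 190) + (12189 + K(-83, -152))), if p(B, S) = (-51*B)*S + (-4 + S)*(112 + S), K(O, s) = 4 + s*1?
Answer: 1265/1831793 ≈ 0.00069058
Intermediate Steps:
K(O, s) = 4 + s
p(B, S) = (-4 + S)*(112 + S) - 51*B*S (p(B, S) = -51*B*S + (-4 + S)*(112 + S) = (-4 + S)*(112 + S) - 51*B*S)
(10751 - 9486)/(p(-182, 190) + (12189 + K(-83, -152))) = (10751 - 9486)/((-448 + 190**2 + 108*190 - 51*(-182)*190) + (12189 + (4 - 152))) = 1265/((-448 + 36100 + 20520 + 1763580) + (12189 - 148)) = 1265/(1819752 + 12041) = 1265/1831793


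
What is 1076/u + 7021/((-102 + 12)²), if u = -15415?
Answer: 19902623/24972300 ≈ 0.79699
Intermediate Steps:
1076/u + 7021/((-102 + 12)²) = 1076/(-15415) + 7021/((-102 + 12)²) = 1076*(-1/15415) + 7021/((-90)²) = -1076/15415 + 7021/8100 = 19902623/24972300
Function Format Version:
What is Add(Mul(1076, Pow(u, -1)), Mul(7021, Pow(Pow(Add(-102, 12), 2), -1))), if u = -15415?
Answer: Rational(19902623, 24972300) ≈ 0.79699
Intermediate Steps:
Add(Mul(1076, Pow(u, -1)), Mul(7021, Pow(Pow(Add(-102, 12), 2), -1))) = Add(Mul(1076, Pow(-15415, -1)), Mul(7021, Pow(Pow(Add(-102, 12), 2), -1))) = Add(Mul(1076, Rational(-1, 15415)), Mul(7021, Pow(Pow(-90, 2), -1))) = Add(Rational(-1076, 15415), Mul(7021, Pow(8100, -1))) = Add(Rational(-1076, 15415), Mul(7021, Rational(1, 8100))) = Add(Rational(-1076, 15415), Rational(7021, 8100)) = Rational(19902623, 24972300)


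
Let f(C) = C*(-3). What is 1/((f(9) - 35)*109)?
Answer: -1/6758 ≈ -0.00014797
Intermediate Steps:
f(C) = -3*C
1/((f(9) - 35)*109) = 1/((-3*9 - 35)*109) = 1/((-27 - 35)*109) = 1/(-62*109) = 1/(-6758) = -1/6758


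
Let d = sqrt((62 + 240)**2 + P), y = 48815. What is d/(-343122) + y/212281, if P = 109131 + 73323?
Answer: 48815/212281 - sqrt(273658)/343122 ≈ 0.22843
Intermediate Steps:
P = 182454
d = sqrt(273658) (d = sqrt((62 + 240)**2 + 182454) = sqrt(302**2 + 182454) = sqrt(91204 + 182454) = sqrt(273658) ≈ 523.12)
d/(-343122) + y/212281 = sqrt(273658)/(-343122) + 48815/212281 = sqrt(273658)*(-1/343122) + 48815*(1/212281) = -sqrt(273658)/343122 + 48815/212281 = 48815/212281 - sqrt(273658)/343122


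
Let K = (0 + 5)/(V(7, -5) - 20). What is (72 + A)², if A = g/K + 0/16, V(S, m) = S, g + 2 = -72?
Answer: 1747684/25 ≈ 69907.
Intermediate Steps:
g = -74 (g = -2 - 72 = -74)
K = -5/13 (K = (0 + 5)/(7 - 20) = 5/(-13) = 5*(-1/13) = -5/13 ≈ -0.38462)
A = 962/5 (A = -74/(-5/13) + 0/16 = -74*(-13/5) + 0*(1/16) = 962/5 + 0 = 962/5 ≈ 192.40)
(72 + A)² = (72 + 962/5)² = (1322/5)² = 1747684/25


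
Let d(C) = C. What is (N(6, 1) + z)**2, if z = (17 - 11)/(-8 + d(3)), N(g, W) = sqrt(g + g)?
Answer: 336/25 - 24*sqrt(3)/5 ≈ 5.1262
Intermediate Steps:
N(g, W) = sqrt(2)*sqrt(g) (N(g, W) = sqrt(2*g) = sqrt(2)*sqrt(g))
z = -6/5 (z = (17 - 11)/(-8 + 3) = 6/(-5) = 6*(-1/5) = -6/5 ≈ -1.2000)
(N(6, 1) + z)**2 = (sqrt(2)*sqrt(6) - 6/5)**2 = (2*sqrt(3) - 6/5)**2 = (-6/5 + 2*sqrt(3))**2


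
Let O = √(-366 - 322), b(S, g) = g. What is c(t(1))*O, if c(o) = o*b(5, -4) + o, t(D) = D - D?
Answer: 0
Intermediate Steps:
t(D) = 0
c(o) = -3*o (c(o) = o*(-4) + o = -4*o + o = -3*o)
O = 4*I*√43 (O = √(-688) = 4*I*√43 ≈ 26.23*I)
c(t(1))*O = (-3*0)*(4*I*√43) = 0*(4*I*√43) = 0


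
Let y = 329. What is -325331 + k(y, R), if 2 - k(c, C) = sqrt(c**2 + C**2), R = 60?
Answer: -325329 - sqrt(111841) ≈ -3.2566e+5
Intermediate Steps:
k(c, C) = 2 - sqrt(C**2 + c**2) (k(c, C) = 2 - sqrt(c**2 + C**2) = 2 - sqrt(C**2 + c**2))
-325331 + k(y, R) = -325331 + (2 - sqrt(60**2 + 329**2)) = -325331 + (2 - sqrt(3600 + 108241)) = -325331 + (2 - sqrt(111841)) = -325329 - sqrt(111841)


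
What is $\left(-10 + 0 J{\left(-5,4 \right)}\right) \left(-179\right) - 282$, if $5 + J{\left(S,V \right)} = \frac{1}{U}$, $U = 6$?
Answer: $1508$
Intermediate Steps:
$J{\left(S,V \right)} = - \frac{29}{6}$ ($J{\left(S,V \right)} = -5 + \frac{1}{6} = - \frac{29}{6}$)
$\left(-10 + 0 J{\left(-5,4 \right)}\right) \left(-179\right) - 282 = \left(-10 + 0 \left(- \frac{29}{6}\right)\right) \left(-179\right) - 282 = \left(-10 + 0\right) \left(-179\right) - 282 = \left(-10\right) \left(-179\right) - 282 = 1790 - 282 = 1508$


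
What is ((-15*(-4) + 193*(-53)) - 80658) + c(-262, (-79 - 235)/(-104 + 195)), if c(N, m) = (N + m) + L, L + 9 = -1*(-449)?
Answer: -8249373/91 ≈ -90653.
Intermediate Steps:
L = 440 (L = -9 - 1*(-449) = -9 + 449 = 440)
c(N, m) = 440 + N + m (c(N, m) = (N + m) + 440 = 440 + N + m)
((-15*(-4) + 193*(-53)) - 80658) + c(-262, (-79 - 235)/(-104 + 195)) = ((-15*(-4) + 193*(-53)) - 80658) + (440 - 262 + (-79 - 235)/(-104 + 195)) = ((60 - 10229) - 80658) + (440 - 262 - 314/91) = (-10169 - 80658) + (440 - 262 - 314*1/91) = -90827 + (440 - 262 - 314/91) = -90827 + 15884/91 = -8249373/91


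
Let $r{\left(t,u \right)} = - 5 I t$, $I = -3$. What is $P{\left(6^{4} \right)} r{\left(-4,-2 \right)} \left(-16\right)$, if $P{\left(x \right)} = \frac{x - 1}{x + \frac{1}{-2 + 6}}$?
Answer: $\frac{994560}{1037} \approx 959.07$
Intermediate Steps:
$r{\left(t,u \right)} = 15 t$ ($r{\left(t,u \right)} = \left(-5\right) \left(-3\right) t = 15 t$)
$P{\left(x \right)} = \frac{-1 + x}{\frac{1}{4} + x}$ ($P{\left(x \right)} = \frac{-1 + x}{x + \frac{1}{4}} = \frac{-1 + x}{\frac{1}{4} + x}$)
$P{\left(6^{4} \right)} r{\left(-4,-2 \right)} \left(-16\right) = \frac{4 \left(-1 + 6^{4}\right)}{1 + 4 \cdot 6^{4}} \cdot 15 \left(-4\right) \left(-16\right) = \frac{4 \left(-1 + 1296\right)}{1 + 4 \cdot 1296} \left(-60\right) \left(-16\right) = 4 \frac{1}{1 + 5184} \cdot 1295 \left(-60\right) \left(-16\right) = 4 \cdot \frac{1}{5185} \cdot 1295 \left(-60\right) \left(-16\right) = \frac{1036}{1037} \left(-60\right) \left(-16\right) = \left(- \frac{62160}{1037}\right) \left(-16\right) = \frac{994560}{1037}$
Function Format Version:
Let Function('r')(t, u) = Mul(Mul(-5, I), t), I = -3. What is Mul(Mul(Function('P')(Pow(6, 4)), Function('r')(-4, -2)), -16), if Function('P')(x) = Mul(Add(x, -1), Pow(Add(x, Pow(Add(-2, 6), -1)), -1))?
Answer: Rational(994560, 1037) ≈ 959.07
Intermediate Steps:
Function('r')(t, u) = Mul(15, t) (Function('r')(t, u) = Mul(Mul(-5, -3), t) = Mul(15, t))
Function('P')(x) = Mul(Pow(Add(Rational(1, 4), x), -1), Add(-1, x)) (Function('P')(x) = Mul(Add(-1, x), Pow(Add(x, Pow(4, -1)), -1)) = Mul(Add(-1, x), Pow(Add(x, Rational(1, 4)), -1)) = Mul(Add(-1, x), Pow(Add(Rational(1, 4), x), -1)) = Mul(Pow(Add(Rational(1, 4), x), -1), Add(-1, x)))
Mul(Mul(Function('P')(Pow(6, 4)), Function('r')(-4, -2)), -16) = Mul(Mul(Mul(4, Pow(Add(1, Mul(4, Pow(6, 4))), -1), Add(-1, Pow(6, 4))), Mul(15, -4)), -16) = Mul(Mul(Mul(4, Pow(Add(1, Mul(4, 1296)), -1), Add(-1, 1296)), -60), -16) = Mul(Mul(Mul(4, Pow(Add(1, 5184), -1), 1295), -60), -16) = Mul(Mul(Mul(4, Pow(5185, -1), 1295), -60), -16) = Mul(Mul(Mul(4, Rational(1, 5185), 1295), -60), -16) = Mul(Mul(Rational(1036, 1037), -60), -16) = Mul(Rational(-62160, 1037), -16) = Rational(994560, 1037)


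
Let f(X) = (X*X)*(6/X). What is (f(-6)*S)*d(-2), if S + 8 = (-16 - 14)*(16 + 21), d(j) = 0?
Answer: 0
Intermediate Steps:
f(X) = 6*X (f(X) = X**2*(6/X) = 6*X)
S = -1118 (S = -8 + (-16 - 14)*(16 + 21) = -8 - 30*37 = -8 - 1110 = -1118)
(f(-6)*S)*d(-2) = ((6*(-6))*(-1118))*0 = -36*(-1118)*0 = 40248*0 = 0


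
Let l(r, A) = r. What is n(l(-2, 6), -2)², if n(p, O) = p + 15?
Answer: 169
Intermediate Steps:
n(p, O) = 15 + p
n(l(-2, 6), -2)² = (15 - 2)² = 13² = 169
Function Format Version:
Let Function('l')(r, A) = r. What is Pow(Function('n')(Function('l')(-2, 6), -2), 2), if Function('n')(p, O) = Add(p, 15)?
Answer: 169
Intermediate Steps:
Function('n')(p, O) = Add(15, p)
Pow(Function('n')(Function('l')(-2, 6), -2), 2) = Pow(Add(15, -2), 2) = Pow(13, 2) = 169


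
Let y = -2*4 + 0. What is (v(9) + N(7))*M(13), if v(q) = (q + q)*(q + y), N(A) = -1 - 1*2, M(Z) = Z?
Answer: 195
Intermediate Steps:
y = -8 (y = -8 + 0 = -8)
N(A) = -3 (N(A) = -1 - 2 = -3)
v(q) = 2*q*(-8 + q) (v(q) = (q + q)*(q - 8) = (2*q)*(-8 + q) = 2*q*(-8 + q))
(v(9) + N(7))*M(13) = (2*9*(-8 + 9) - 3)*13 = (2*9*1 - 3)*13 = (18 - 3)*13 = 15*13 = 195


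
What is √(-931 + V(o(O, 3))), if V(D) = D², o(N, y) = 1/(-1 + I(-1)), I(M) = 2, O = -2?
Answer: I*√930 ≈ 30.496*I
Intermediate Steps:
o(N, y) = 1 (o(N, y) = 1/(-1 + 2) = 1/1 = 1)
√(-931 + V(o(O, 3))) = √(-931 + 1²) = √(-931 + 1) = √(-930) = I*√930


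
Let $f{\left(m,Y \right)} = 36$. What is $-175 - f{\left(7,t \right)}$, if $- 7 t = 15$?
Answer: $-211$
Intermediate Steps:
$t = - \frac{15}{7}$ ($t = \left(- \frac{1}{7}\right) 15 = - \frac{15}{7} \approx -2.1429$)
$-175 - f{\left(7,t \right)} = -175 - 36 = -211$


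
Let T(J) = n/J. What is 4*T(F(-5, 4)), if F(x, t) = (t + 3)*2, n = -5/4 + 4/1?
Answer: 11/14 ≈ 0.78571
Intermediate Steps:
n = 11/4 (n = -5*¼ + 4*1 = -5/4 + 4 = 11/4 ≈ 2.7500)
F(x, t) = 6 + 2*t (F(x, t) = (3 + t)*2 = 6 + 2*t)
T(J) = 11/(4*J)
4*T(F(-5, 4)) = 4*(11/(4*(6 + 2*4))) = 4*(11/(4*(6 + 8))) = 4*((11/4)/14) = 4*((11/4)*(1/14)) = 4*(11/56) = 11/14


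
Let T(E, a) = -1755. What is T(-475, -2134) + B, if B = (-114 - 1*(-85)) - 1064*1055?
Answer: -1124304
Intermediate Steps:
B = -1122549 (B = (-114 + 85) - 1122520 = -29 - 1122520 = -1122549)
T(-475, -2134) + B = -1755 - 1122549 = -1124304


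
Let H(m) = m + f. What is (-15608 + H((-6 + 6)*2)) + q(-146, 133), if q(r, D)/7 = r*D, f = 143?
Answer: -151391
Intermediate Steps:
H(m) = 143 + m (H(m) = m + 143 = 143 + m)
q(r, D) = 7*D*r (q(r, D) = 7*(r*D) = 7*(D*r) = 7*D*r)
(-15608 + H((-6 + 6)*2)) + q(-146, 133) = (-15608 + (143 + (-6 + 6)*2)) + 7*133*(-146) = (-15608 + (143 + 0*2)) - 135926 = (-15608 + (143 + 0)) - 135926 = (-15608 + 143) - 135926 = -15465 - 135926 = -151391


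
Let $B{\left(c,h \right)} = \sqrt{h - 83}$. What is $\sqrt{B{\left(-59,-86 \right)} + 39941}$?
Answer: $\sqrt{39941 + 13 i} \approx 199.85 + 0.0325 i$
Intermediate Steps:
$B{\left(c,h \right)} = \sqrt{-83 + h}$
$\sqrt{B{\left(-59,-86 \right)} + 39941} = \sqrt{\sqrt{-83 - 86} + 39941} = \sqrt{\sqrt{-169} + 39941} = \sqrt{13 i + 39941} = \sqrt{39941 + 13 i}$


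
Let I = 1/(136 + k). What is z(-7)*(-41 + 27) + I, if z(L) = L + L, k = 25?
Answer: 31557/161 ≈ 196.01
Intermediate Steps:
z(L) = 2*L
I = 1/161 (I = 1/(136 + 25) = 1/161 ≈ 0.0062112)
z(-7)*(-41 + 27) + I = (2*(-7))*(-41 + 27) + 1/161 = -14*(-14) + 1/161 = 196 + 1/161 = 31557/161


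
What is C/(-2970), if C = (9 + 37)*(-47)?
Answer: 1081/1485 ≈ 0.72795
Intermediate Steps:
C = -2162 (C = 46*(-47) = -2162)
C/(-2970) = -2162/(-2970) = -2162*(-1/2970) = 1081/1485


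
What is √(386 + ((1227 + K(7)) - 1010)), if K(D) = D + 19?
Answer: √629 ≈ 25.080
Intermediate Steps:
K(D) = 19 + D
√(386 + ((1227 + K(7)) - 1010)) = √(386 + ((1227 + (19 + 7)) - 1010)) = √(386 + ((1227 + 26) - 1010)) = √(386 + (1253 - 1010)) = √(386 + 243) = √629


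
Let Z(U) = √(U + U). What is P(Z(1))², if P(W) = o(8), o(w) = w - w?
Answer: 0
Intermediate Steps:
Z(U) = √2*√U (Z(U) = √(2*U) = √2*√U)
o(w) = 0
P(W) = 0
P(Z(1))² = 0² = 0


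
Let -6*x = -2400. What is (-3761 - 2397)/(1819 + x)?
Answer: -6158/2219 ≈ -2.7751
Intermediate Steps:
x = 400 (x = -1/6*(-2400) = 400)
(-3761 - 2397)/(1819 + x) = (-3761 - 2397)/(1819 + 400) = -6158/2219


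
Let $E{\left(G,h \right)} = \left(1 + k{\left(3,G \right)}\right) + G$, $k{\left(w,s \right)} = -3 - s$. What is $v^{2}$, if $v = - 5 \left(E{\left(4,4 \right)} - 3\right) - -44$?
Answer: $4761$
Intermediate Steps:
$E{\left(G,h \right)} = -2$ ($E{\left(G,h \right)} = \left(1 - \left(3 + G\right)\right) + G = \left(-2 - G\right) + G = -2$)
$v = 69$ ($v = - 5 \left(-2 - 3\right) - -44 = \left(-5\right) \left(-5\right) + 44 = 25 + 44 = 69$)
$v^{2} = 69^{2} = 4761$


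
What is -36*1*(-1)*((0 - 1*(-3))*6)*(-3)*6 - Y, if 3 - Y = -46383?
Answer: -58050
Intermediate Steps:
Y = 46386 (Y = 3 - 1*(-46383) = 3 + 46383 = 46386)
-36*1*(-1)*((0 - 1*(-3))*6)*(-3)*6 - Y = -36*1*(-1)*((0 - 1*(-3))*6)*(-3)*6 - 1*46386 = -(-36)*((0 + 3)*6)*(-3)*6 - 46386 = -(-36)*(3*6)*(-3)*6 - 46386 = -(-36)*18*(-3)*6 - 46386 = -(-36)*(-54)*6 - 46386 = -36*54*6 - 46386 = -1944*6 - 46386 = -11664 - 46386 = -58050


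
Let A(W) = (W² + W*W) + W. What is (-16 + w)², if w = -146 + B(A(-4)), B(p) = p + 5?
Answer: 16641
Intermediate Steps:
A(W) = W + 2*W² (A(W) = (W² + W²) + W = 2*W² + W = W + 2*W²)
B(p) = 5 + p
w = -113 (w = -146 + (5 - 4*(1 + 2*(-4))) = -146 + (5 - 4*(1 - 8)) = -146 + (5 - 4*(-7)) = -146 + (5 + 28) = -146 + 33 = -113)
(-16 + w)² = (-16 - 113)² = (-129)² = 16641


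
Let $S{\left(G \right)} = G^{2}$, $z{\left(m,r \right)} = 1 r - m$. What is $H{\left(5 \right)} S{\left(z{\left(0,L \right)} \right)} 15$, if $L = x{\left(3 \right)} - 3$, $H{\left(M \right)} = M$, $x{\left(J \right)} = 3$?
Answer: $0$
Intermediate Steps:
$L = 0$ ($L = 3 - 3 = 0$)
$z{\left(m,r \right)} = r - m$
$H{\left(5 \right)} S{\left(z{\left(0,L \right)} \right)} 15 = 5 \left(0 - 0\right)^{2} \cdot 15 = 5 \left(0 + 0\right)^{2} \cdot 15 = 5 \cdot 0^{2} \cdot 15 = 5 \cdot 0 \cdot 15 = 0 \cdot 15 = 0$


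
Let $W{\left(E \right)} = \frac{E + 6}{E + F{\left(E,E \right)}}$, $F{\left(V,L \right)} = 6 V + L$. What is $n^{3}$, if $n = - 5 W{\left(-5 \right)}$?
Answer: $\frac{1}{512} \approx 0.0019531$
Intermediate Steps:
$F{\left(V,L \right)} = L + 6 V$
$W{\left(E \right)} = \frac{6 + E}{8 E}$ ($W{\left(E \right)} = \frac{E + 6}{E + \left(E + 6 E\right)} = \frac{6 + E}{E + 7 E} = \frac{6 + E}{8 E}$)
$n = \frac{1}{8}$ ($n = - 5 \frac{6 - 5}{8 \left(-5\right)} = - 5 \cdot \frac{1}{8} \left(- \frac{1}{5}\right) 1 = \left(-5\right) \left(- \frac{1}{40}\right) = \frac{1}{8} \approx 0.125$)
$n^{3} = \left(\frac{1}{8}\right)^{3} = \frac{1}{512}$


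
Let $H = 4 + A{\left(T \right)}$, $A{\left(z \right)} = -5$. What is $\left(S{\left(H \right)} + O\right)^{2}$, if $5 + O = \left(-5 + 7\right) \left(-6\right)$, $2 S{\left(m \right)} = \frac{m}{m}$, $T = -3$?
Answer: $\frac{1089}{4} \approx 272.25$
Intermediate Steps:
$H = -1$ ($H = 4 - 5 = -1$)
$S{\left(m \right)} = \frac{1}{2}$ ($S{\left(m \right)} = \frac{m \frac{1}{m}}{2} = \frac{1}{2} \cdot 1 = \frac{1}{2}$)
$O = -17$ ($O = -5 + \left(-5 + 7\right) \left(-6\right) = -5 + 2 \left(-6\right) = -5 - 12 = -17$)
$\left(S{\left(H \right)} + O\right)^{2} = \left(\frac{1}{2} - 17\right)^{2} = \left(- \frac{33}{2}\right)^{2} = \frac{1089}{4}$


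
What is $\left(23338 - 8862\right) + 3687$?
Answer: $18163$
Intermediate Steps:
$\left(23338 - 8862\right) + 3687 = 14476 + 3687 = 18163$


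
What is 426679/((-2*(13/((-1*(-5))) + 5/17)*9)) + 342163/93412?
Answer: -423290586977/51703542 ≈ -8186.9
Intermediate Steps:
426679/((-2*(13/((-1*(-5))) + 5/17)*9)) + 342163/93412 = 426679/((-2*(13/5 + 5*(1/17))*9)) + 342163*(1/93412) = 426679/((-2*(13*(⅕) + 5/17)*9)) + 342163/93412 = 426679/((-2*(13/5 + 5/17)*9)) + 342163/93412 = 426679/((-2*246/85*9)) + 342163/93412 = 426679/((-492/85*9)) + 342163/93412 = 426679/(-4428/85) + 342163/93412 = 426679*(-85/4428) + 342163/93412 = -36267715/4428 + 342163/93412 = -423290586977/51703542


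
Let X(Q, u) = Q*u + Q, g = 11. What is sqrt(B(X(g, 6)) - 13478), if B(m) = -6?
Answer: 2*I*sqrt(3371) ≈ 116.12*I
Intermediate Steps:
X(Q, u) = Q + Q*u
sqrt(B(X(g, 6)) - 13478) = sqrt(-6 - 13478) = sqrt(-13484) = 2*I*sqrt(3371)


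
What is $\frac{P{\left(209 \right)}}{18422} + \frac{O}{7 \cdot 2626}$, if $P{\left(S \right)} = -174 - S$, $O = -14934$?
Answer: $- \frac{141077227}{169316602} \approx -0.83322$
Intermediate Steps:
$\frac{P{\left(209 \right)}}{18422} + \frac{O}{7 \cdot 2626} = \frac{-174 - 209}{18422} - \frac{14934}{7 \cdot 2626} = \left(-174 - 209\right) \frac{1}{18422} - \frac{14934}{18382} = \left(-383\right) \frac{1}{18422} - \frac{7467}{9191} = - \frac{383}{18422} - \frac{7467}{9191} = - \frac{141077227}{169316602}$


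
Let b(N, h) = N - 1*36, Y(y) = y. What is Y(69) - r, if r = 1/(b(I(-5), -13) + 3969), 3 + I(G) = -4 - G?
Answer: 271238/3931 ≈ 69.000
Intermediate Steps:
I(G) = -7 - G (I(G) = -3 + (-4 - G) = -7 - G)
b(N, h) = -36 + N (b(N, h) = N - 36 = -36 + N)
r = 1/3931 (r = 1/((-36 + (-7 - 1*(-5))) + 3969) = 1/((-36 + (-7 + 5)) + 3969) = 1/((-36 - 2) + 3969) = 1/(-38 + 3969) = 1/3931 ≈ 0.00025439)
Y(69) - r = 69 - 1*1/3931 = 69 - 1/3931 = 271238/3931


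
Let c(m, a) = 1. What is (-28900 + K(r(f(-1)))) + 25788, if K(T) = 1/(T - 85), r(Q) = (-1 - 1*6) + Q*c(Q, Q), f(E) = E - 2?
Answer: -295641/95 ≈ -3112.0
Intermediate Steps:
f(E) = -2 + E
r(Q) = -7 + Q (r(Q) = (-1 - 1*6) + Q*1 = (-1 - 6) + Q = -7 + Q)
K(T) = 1/(-85 + T)
(-28900 + K(r(f(-1)))) + 25788 = (-28900 + 1/(-85 + (-7 + (-2 - 1)))) + 25788 = (-28900 + 1/(-85 + (-7 - 3))) + 25788 = (-28900 + 1/(-85 - 10)) + 25788 = (-28900 + 1/(-95)) + 25788 = (-28900 - 1/95) + 25788 = -2745501/95 + 25788 = -295641/95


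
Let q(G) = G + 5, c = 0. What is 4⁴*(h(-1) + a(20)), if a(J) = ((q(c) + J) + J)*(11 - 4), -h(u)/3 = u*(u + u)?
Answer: 79104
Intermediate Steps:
h(u) = -6*u² (h(u) = -3*u*(u + u) = -3*u*2*u = -6*u²)
q(G) = 5 + G
a(J) = 35 + 14*J (a(J) = (((5 + 0) + J) + J)*(11 - 4) = ((5 + J) + J)*7 = (5 + 2*J)*7 = 35 + 14*J)
4⁴*(h(-1) + a(20)) = 4⁴*(-6*(-1)² + (35 + 14*20)) = 256*(-6*1 + (35 + 280)) = 256*(-6 + 315) = 256*309 = 79104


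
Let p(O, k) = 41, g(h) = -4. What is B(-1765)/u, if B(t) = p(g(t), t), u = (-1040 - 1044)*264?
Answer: -41/550176 ≈ -7.4522e-5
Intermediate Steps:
u = -550176 (u = -2084*264 = -550176)
B(t) = 41
B(-1765)/u = 41/(-550176) = 41*(-1/550176) = -41/550176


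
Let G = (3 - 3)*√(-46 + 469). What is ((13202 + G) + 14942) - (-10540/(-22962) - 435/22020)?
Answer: 474334612141/16854108 ≈ 28144.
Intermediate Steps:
G = 0 (G = 0*√423 = 0*(3*√47) = 0)
((13202 + G) + 14942) - (-10540/(-22962) - 435/22020) = ((13202 + 0) + 14942) - (-10540/(-22962) - 435/22020) = (13202 + 14942) - (-10540*(-1/22962) - 435*1/22020) = 28144 - (5270/11481 - 29/1468) = 28144 - 1*7403411/16854108 = 28144 - 7403411/16854108 = 474334612141/16854108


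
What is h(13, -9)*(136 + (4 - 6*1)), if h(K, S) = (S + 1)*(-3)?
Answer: 3216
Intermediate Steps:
h(K, S) = -3 - 3*S (h(K, S) = (1 + S)*(-3) = -3 - 3*S)
h(13, -9)*(136 + (4 - 6*1)) = (-3 - 3*(-9))*(136 + (4 - 6*1)) = (-3 + 27)*(136 + (4 - 6)) = 24*(136 - 2) = 24*134 = 3216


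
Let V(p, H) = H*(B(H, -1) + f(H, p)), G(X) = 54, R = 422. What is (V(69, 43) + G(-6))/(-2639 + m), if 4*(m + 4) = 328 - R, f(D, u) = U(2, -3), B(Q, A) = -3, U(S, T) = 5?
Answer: -280/5333 ≈ -0.052503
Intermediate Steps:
f(D, u) = 5
m = -55/2 (m = -4 + (328 - 1*422)/4 = -4 + (328 - 422)/4 = -4 + (¼)*(-94) = -4 - 47/2 = -55/2 ≈ -27.500)
V(p, H) = 2*H (V(p, H) = H*(-3 + 5) = H*2 = 2*H)
(V(69, 43) + G(-6))/(-2639 + m) = (2*43 + 54)/(-2639 - 55/2) = (86 + 54)/(-5333/2) = 140*(-2/5333) = -280/5333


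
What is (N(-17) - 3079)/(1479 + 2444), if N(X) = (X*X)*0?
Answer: -3079/3923 ≈ -0.78486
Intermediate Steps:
N(X) = 0 (N(X) = X**2*0 = 0)
(N(-17) - 3079)/(1479 + 2444) = (0 - 3079)/(1479 + 2444) = -3079/3923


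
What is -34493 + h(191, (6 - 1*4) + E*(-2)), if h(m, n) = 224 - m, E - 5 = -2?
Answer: -34460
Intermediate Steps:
E = 3 (E = 5 - 2 = 3)
-34493 + h(191, (6 - 1*4) + E*(-2)) = -34493 + (224 - 1*191) = -34493 + (224 - 191) = -34493 + 33 = -34460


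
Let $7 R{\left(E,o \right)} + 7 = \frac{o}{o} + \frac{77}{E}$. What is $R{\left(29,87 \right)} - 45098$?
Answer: $- \frac{9154991}{203} \approx -45099.0$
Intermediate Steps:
$R{\left(E,o \right)} = - \frac{6}{7} + \frac{11}{E}$ ($R{\left(E,o \right)} = -1 + \frac{\frac{o}{o} + \frac{77}{E}}{7} = -1 + \frac{1 + \frac{77}{E}}{7} = -1 + \left(\frac{1}{7} + \frac{11}{E}\right) = - \frac{6}{7} + \frac{11}{E}$)
$R{\left(29,87 \right)} - 45098 = \left(- \frac{6}{7} + \frac{11}{29}\right) - 45098 = - \frac{97}{203} - 45098 = - \frac{9154991}{203}$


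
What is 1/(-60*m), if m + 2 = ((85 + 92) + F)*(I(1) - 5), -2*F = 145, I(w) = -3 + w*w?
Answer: 1/44010 ≈ 2.2722e-5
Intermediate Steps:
I(w) = -3 + w**2
F = -145/2 (F = -1/2*145 = -145/2 ≈ -72.500)
m = -1467/2 (m = -2 + ((85 + 92) - 145/2)*((-3 + 1**2) - 5) = -2 + (177 - 145/2)*((-3 + 1) - 5) = -2 + 209*(-2 - 5)/2 = -2 + (209/2)*(-7) = -2 - 1463/2 = -1467/2 ≈ -733.50)
1/(-60*m) = 1/(-60*(-1467/2)) = 1/44010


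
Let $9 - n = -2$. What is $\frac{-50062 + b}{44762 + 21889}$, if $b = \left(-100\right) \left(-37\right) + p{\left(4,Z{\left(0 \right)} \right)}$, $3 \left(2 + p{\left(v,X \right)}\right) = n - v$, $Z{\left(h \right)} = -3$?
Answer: $- \frac{139085}{199953} \approx -0.69559$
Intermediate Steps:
$n = 11$ ($n = 9 - -2 = 9 + 2 = 11$)
$p{\left(v,X \right)} = \frac{5}{3} - \frac{v}{3}$ ($p{\left(v,X \right)} = -2 + \frac{11 - v}{3} = -2 - \left(- \frac{11}{3} + \frac{v}{3}\right) = \frac{5}{3} - \frac{v}{3}$)
$b = \frac{11101}{3}$ ($b = \left(-100\right) \left(-37\right) + \left(\frac{5}{3} - \frac{4}{3}\right) = 3700 + \left(\frac{5}{3} - \frac{4}{3}\right) = 3700 + \frac{1}{3} = \frac{11101}{3} \approx 3700.3$)
$\frac{-50062 + b}{44762 + 21889} = \frac{-50062 + \frac{11101}{3}}{44762 + 21889} = - \frac{139085}{3 \cdot 66651} = \left(- \frac{139085}{3}\right) \frac{1}{66651} = - \frac{139085}{199953}$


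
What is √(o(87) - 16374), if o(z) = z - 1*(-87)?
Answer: 90*I*√2 ≈ 127.28*I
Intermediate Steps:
o(z) = 87 + z (o(z) = z + 87 = 87 + z)
√(o(87) - 16374) = √((87 + 87) - 16374) = √(174 - 16374) = √(-16200) = 90*I*√2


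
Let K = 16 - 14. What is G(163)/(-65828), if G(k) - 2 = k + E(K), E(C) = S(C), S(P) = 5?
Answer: -85/32914 ≈ -0.0025825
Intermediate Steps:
K = 2
E(C) = 5
G(k) = 7 + k (G(k) = 2 + (k + 5) = 2 + (5 + k) = 7 + k)
G(163)/(-65828) = (7 + 163)/(-65828) = 170*(-1/65828) = -85/32914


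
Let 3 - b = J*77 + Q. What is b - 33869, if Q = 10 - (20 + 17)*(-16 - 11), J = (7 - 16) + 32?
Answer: -36646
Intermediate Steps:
J = 23 (J = -9 + 32 = 23)
Q = 1009 (Q = 10 - 37*(-27) = 10 - 1*(-999) = 10 + 999 = 1009)
b = -2777 (b = 3 - (23*77 + 1009) = 3 - (1771 + 1009) = 3 - 1*2780 = 3 - 2780 = -2777)
b - 33869 = -2777 - 33869 = -36646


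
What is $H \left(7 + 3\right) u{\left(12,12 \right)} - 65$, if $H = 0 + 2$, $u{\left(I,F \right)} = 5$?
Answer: $35$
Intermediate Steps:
$H = 2$
$H \left(7 + 3\right) u{\left(12,12 \right)} - 65 = 2 \left(7 + 3\right) 5 - 65 = 2 \cdot 10 \cdot 5 - 65 = 20 \cdot 5 - 65 = 100 - 65 = 35$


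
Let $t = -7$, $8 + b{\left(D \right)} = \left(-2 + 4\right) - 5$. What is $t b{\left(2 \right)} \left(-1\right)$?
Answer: $-77$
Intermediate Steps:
$b{\left(D \right)} = -11$ ($b{\left(D \right)} = -8 + \left(\left(-2 + 4\right) - 5\right) = -8 + \left(2 - 5\right) = -8 - 3 = -11$)
$t b{\left(2 \right)} \left(-1\right) = \left(-7\right) \left(-11\right) \left(-1\right) = 77 \left(-1\right) = -77$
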